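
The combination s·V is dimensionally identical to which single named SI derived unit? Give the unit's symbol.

V = kg·m²·s⁻³·A⁻¹.
Combining: s·V = s · (kg·m²·s⁻³·A⁻¹) = kg·m²·s⁻²·A⁻¹.
kg·m²·s⁻²·A⁻¹ is the base-SI form of the weber.

Wb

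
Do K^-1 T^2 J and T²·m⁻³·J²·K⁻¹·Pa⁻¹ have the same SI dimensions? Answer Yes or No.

Left side:
  T = Wb/m² (flux density = flux per area),
      = kg·s⁻²·A⁻¹.
  So T² = kg²·s⁻⁴·A⁻².
  J = N·m (work = force × distance),
      = kg·m²·s⁻².
  Combining: K⁻¹·T²·J = K⁻¹ · (kg²·s⁻⁴·A⁻²) · (kg·m²·s⁻²) = kg³·m²·s⁻⁶·A⁻²·K⁻¹.
Right side:
  T = kg·s⁻²·A⁻¹.
  So T² = kg²·s⁻⁴·A⁻².
  J = kg·m²·s⁻².
  So J² = kg²·m⁴·s⁻⁴.
  Pa = kg·m⁻¹·s⁻².
  So Pa⁻¹ = kg⁻¹·m·s².
  Combining: T²·m⁻³·J²·K⁻¹·Pa⁻¹ = (kg²·s⁻⁴·A⁻²) · m⁻³ · (kg²·m⁴·s⁻⁴) · K⁻¹ · (kg⁻¹·m·s²) = kg³·m²·s⁻⁶·A⁻²·K⁻¹.
Both reduce to kg³·m²·s⁻⁶·A⁻²·K⁻¹.

Yes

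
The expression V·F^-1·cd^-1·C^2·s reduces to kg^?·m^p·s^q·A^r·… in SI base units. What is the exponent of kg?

V = W/A (potential = power per current),
    = kg·m²·s⁻³·A⁻¹.
F = C/V (capacitance = charge per voltage),
    = A·s/(kg·m²·s⁻³·A⁻¹) (substituting C and V),
    = kg⁻¹·m⁻²·s⁴·A².
So F⁻¹ = kg·m²·s⁻⁴·A⁻².
C = A·s = s·A (charge = current × time).
So C² = s²·A².
Combining: V·F⁻¹·cd⁻¹·C²·s = (kg·m²·s⁻³·A⁻¹) · (kg·m²·s⁻⁴·A⁻²) · cd⁻¹ · (s²·A²) · s = kg²·m⁴·s⁻⁴·A⁻¹·cd⁻¹.
The exponent of kg is 2.

2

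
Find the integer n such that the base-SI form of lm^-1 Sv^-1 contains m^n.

lm = cd·sr = cd (luminous flux; sr is dimensionless).
So lm⁻¹ = cd⁻¹.
Sv = J/kg (equivalent dose = energy per mass),
    = m²·s⁻².
So Sv⁻¹ = m⁻²·s².
Combining: lm⁻¹·Sv⁻¹ = cd⁻¹ · (m⁻²·s²) = m⁻²·s²·cd⁻¹.
The exponent of m is -2.

-2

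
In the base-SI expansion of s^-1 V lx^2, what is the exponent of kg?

V = W/A (potential = power per current),
    = kg·m²·s⁻³·A⁻¹.
lx = lm/m² (illuminance = luminous flux per area),
    = m⁻²·cd.
So lx² = m⁻⁴·cd².
Combining: s⁻¹·V·lx² = s⁻¹ · (kg·m²·s⁻³·A⁻¹) · (m⁻⁴·cd²) = kg·m⁻²·s⁻⁴·A⁻¹·cd².
The exponent of kg is 1.

1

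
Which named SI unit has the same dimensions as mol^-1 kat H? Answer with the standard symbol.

Ω

kat = s⁻¹·mol.
H = kg·m²·s⁻²·A⁻².
Combining: mol⁻¹·kat·H = mol⁻¹ · (s⁻¹·mol) · (kg·m²·s⁻²·A⁻²) = kg·m²·s⁻³·A⁻².
kg·m²·s⁻³·A⁻² is the base-SI form of the ohm.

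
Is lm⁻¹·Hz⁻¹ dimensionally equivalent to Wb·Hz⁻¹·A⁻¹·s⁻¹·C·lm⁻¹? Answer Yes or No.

No

Left side:
  lm = cd·sr = cd (luminous flux; sr is dimensionless).
  So lm⁻¹ = cd⁻¹.
  Hz = 1/s = s⁻¹ (frequency is cycles per second).
  So Hz⁻¹ = s.
  Combining: lm⁻¹·Hz⁻¹ = cd⁻¹ · s = s·cd⁻¹.
Right side:
  Wb = kg·m²·s⁻²·A⁻¹.
  Hz = s⁻¹.
  So Hz⁻¹ = s.
  C = s·A.
  lm = cd.
  So lm⁻¹ = cd⁻¹.
  Combining: Wb·Hz⁻¹·A⁻¹·s⁻¹·C·lm⁻¹ = (kg·m²·s⁻²·A⁻¹) · s · A⁻¹ · s⁻¹ · (s·A) · cd⁻¹ = kg·m²·s⁻¹·A⁻¹·cd⁻¹.
Left is s·cd⁻¹; right is kg·m²·s⁻¹·A⁻¹·cd⁻¹ — different.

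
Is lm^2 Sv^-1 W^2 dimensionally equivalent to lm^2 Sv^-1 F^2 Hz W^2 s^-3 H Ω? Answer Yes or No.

No

Left side:
  lm = cd·sr = cd (luminous flux; sr is dimensionless).
  So lm² = cd².
  Sv = J/kg (equivalent dose = energy per mass),
      = m²·s⁻².
  So Sv⁻¹ = m⁻²·s².
  W = J/s (power = energy per time),
      = kg·m²·s⁻³.
  So W² = kg²·m⁴·s⁻⁶.
  Combining: lm²·Sv⁻¹·W² = cd² · (m⁻²·s²) · (kg²·m⁴·s⁻⁶) = kg²·m²·s⁻⁴·cd².
Right side:
  lm = cd·sr = cd (luminous flux; sr is dimensionless).
  So lm² = cd².
  Sv = J/kg (equivalent dose = energy per mass),
      = m²·s⁻².
  So Sv⁻¹ = m⁻²·s².
  F = C/V (capacitance = charge per voltage),
      = A·s/(kg·m²·s⁻³·A⁻¹) (substituting C and V),
      = kg⁻¹·m⁻²·s⁴·A².
  So F² = kg⁻²·m⁻⁴·s⁸·A⁴.
  Hz = 1/s = s⁻¹ (frequency is cycles per second).
  W = J/s (power = energy per time),
      = kg·m²·s⁻³.
  So W² = kg²·m⁴·s⁻⁶.
  H = Wb/A (inductance = flux per current),
      = kg·m²·s⁻²·A⁻².
  Ω = V/A (resistance = voltage per current),
      = kg·m²·s⁻³·A⁻².
  Combining: lm²·Sv⁻¹·F²·Hz·W²·s⁻³·H·Ω = cd² · (m⁻²·s²) · (kg⁻²·m⁻⁴·s⁸·A⁴) · s⁻¹ · (kg²·m⁴·s⁻⁶) · s⁻³ · (kg·m²·s⁻²·A⁻²) · (kg·m²·s⁻³·A⁻²) = kg²·m²·s⁻⁵·cd².
Left is kg²·m²·s⁻⁴·cd²; right is kg²·m²·s⁻⁵·cd² — different.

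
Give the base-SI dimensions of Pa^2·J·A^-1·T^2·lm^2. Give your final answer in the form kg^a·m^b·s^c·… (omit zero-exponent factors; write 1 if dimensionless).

kg⁵·s⁻¹⁰·A⁻³·cd²

Pa = N/m² (pressure = force per area),
    = kg·m⁻¹·s⁻².
So Pa² = kg²·m⁻²·s⁻⁴.
J = N·m (work = force × distance),
    = kg·m²·s⁻².
T = Wb/m² (flux density = flux per area),
    = kg·s⁻²·A⁻¹.
So T² = kg²·s⁻⁴·A⁻².
lm = cd·sr = cd (luminous flux; sr is dimensionless).
So lm² = cd².
Combining: Pa²·J·A⁻¹·T²·lm² = (kg²·m⁻²·s⁻⁴) · (kg·m²·s⁻²) · A⁻¹ · (kg²·s⁻⁴·A⁻²) · cd² = kg⁵·s⁻¹⁰·A⁻³·cd².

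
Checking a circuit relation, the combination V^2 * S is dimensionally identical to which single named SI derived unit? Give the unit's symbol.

V = kg·m²·s⁻³·A⁻¹.
So V² = kg²·m⁴·s⁻⁶·A⁻².
S = kg⁻¹·m⁻²·s³·A².
Combining: V²·S = (kg²·m⁴·s⁻⁶·A⁻²) · (kg⁻¹·m⁻²·s³·A²) = kg·m²·s⁻³.
kg·m²·s⁻³ is the base-SI form of the watt.

W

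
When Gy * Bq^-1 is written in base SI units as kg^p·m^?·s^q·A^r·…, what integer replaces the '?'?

Gy = m²·s⁻².
Bq = s⁻¹.
So Bq⁻¹ = s.
Combining: Gy·Bq⁻¹ = (m²·s⁻²) · s = m²·s⁻¹.
The exponent of m is 2.

2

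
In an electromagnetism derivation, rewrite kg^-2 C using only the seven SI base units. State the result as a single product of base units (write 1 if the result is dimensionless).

kg⁻²·s·A

C = s·A.
Combining: kg⁻²·C = kg⁻² · (s·A) = kg⁻²·s·A.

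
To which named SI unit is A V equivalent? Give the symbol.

W

V = W/A (potential = power per current),
    = kg·m²·s⁻³·A⁻¹.
Combining: A·V = A · (kg·m²·s⁻³·A⁻¹) = kg·m²·s⁻³.
kg·m²·s⁻³ is the base-SI form of the watt.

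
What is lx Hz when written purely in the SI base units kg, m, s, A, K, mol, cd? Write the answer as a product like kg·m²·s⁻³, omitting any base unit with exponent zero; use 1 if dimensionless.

m⁻²·s⁻¹·cd

lx = lm/m² (illuminance = luminous flux per area),
    = m⁻²·cd.
Hz = 1/s = s⁻¹ (frequency is cycles per second).
Combining: lx·Hz = (m⁻²·cd) · s⁻¹ = m⁻²·s⁻¹·cd.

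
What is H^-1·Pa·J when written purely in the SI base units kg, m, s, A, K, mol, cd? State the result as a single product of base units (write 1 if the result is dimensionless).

kg·m⁻¹·s⁻²·A²

H = Wb/A (inductance = flux per current),
    = kg·m²·s⁻²·A⁻².
So H⁻¹ = kg⁻¹·m⁻²·s²·A².
Pa = N/m² (pressure = force per area),
    = kg·m⁻¹·s⁻².
J = N·m (work = force × distance),
    = kg·m²·s⁻².
Combining: H⁻¹·Pa·J = (kg⁻¹·m⁻²·s²·A²) · (kg·m⁻¹·s⁻²) · (kg·m²·s⁻²) = kg·m⁻¹·s⁻²·A².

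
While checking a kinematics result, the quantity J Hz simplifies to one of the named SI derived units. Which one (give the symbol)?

W

J = kg·m²·s⁻².
Hz = s⁻¹.
Combining: J·Hz = (kg·m²·s⁻²) · s⁻¹ = kg·m²·s⁻³.
kg·m²·s⁻³ is the base-SI form of the watt.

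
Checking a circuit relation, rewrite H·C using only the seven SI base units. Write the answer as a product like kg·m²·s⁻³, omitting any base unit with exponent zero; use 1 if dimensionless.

kg·m²·s⁻¹·A⁻¹

H = kg·m²·s⁻²·A⁻².
C = s·A.
Combining: H·C = (kg·m²·s⁻²·A⁻²) · (s·A) = kg·m²·s⁻¹·A⁻¹.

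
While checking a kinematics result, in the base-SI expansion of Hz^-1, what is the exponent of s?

Hz = 1/s = s⁻¹ (frequency is cycles per second).
So Hz⁻¹ = s.
The exponent of s is 1.

1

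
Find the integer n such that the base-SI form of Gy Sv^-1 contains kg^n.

Gy = J/kg (absorbed dose = energy per mass),
    = m²·s⁻².
Sv = J/kg (equivalent dose = energy per mass),
    = m²·s⁻².
So Sv⁻¹ = m⁻²·s².
Combining: Gy·Sv⁻¹ = (m²·s⁻²) · (m⁻²·s²) = 1.
The exponent of kg is 0.

0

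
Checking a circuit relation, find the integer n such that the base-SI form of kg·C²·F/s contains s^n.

5

C = A·s = s·A (charge = current × time).
So C² = s²·A².
F = C/V (capacitance = charge per voltage),
    = A·s/(kg·m²·s⁻³·A⁻¹) (substituting C and V),
    = kg⁻¹·m⁻²·s⁴·A².
Combining: s⁻¹·kg·C²·F = s⁻¹ · kg · (s²·A²) · (kg⁻¹·m⁻²·s⁴·A²) = m⁻²·s⁵·A⁴.
The exponent of s is 5.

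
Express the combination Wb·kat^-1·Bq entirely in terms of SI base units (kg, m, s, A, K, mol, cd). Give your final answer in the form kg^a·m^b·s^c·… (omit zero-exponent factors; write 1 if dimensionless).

kg·m²·s⁻²·A⁻¹·mol⁻¹

Wb = kg·m²·s⁻²·A⁻¹.
kat = s⁻¹·mol.
So kat⁻¹ = s·mol⁻¹.
Bq = s⁻¹.
Combining: Wb·kat⁻¹·Bq = (kg·m²·s⁻²·A⁻¹) · (s·mol⁻¹) · s⁻¹ = kg·m²·s⁻²·A⁻¹·mol⁻¹.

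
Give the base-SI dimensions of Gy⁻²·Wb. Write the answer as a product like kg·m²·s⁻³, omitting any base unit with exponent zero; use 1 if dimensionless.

kg·m⁻²·s²·A⁻¹

Gy = J/kg (absorbed dose = energy per mass),
    = m²·s⁻².
So Gy⁻² = m⁻⁴·s⁴.
Wb = V·s (flux: a volt is a weber per second),
    = kg·m²·s⁻²·A⁻¹.
Combining: Gy⁻²·Wb = (m⁻⁴·s⁴) · (kg·m²·s⁻²·A⁻¹) = kg·m⁻²·s²·A⁻¹.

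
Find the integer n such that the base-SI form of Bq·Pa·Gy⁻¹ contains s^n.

Bq = 1/s = s⁻¹ (activity is decays per second).
Pa = N/m² (pressure = force per area),
    = kg·m⁻¹·s⁻².
Gy = J/kg (absorbed dose = energy per mass),
    = m²·s⁻².
So Gy⁻¹ = m⁻²·s².
Combining: Bq·Pa·Gy⁻¹ = s⁻¹ · (kg·m⁻¹·s⁻²) · (m⁻²·s²) = kg·m⁻³·s⁻¹.
The exponent of s is -1.

-1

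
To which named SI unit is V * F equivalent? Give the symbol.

V = W/A (potential = power per current),
    = kg·m²·s⁻³·A⁻¹.
F = C/V (capacitance = charge per voltage),
    = A·s/(kg·m²·s⁻³·A⁻¹) (substituting C and V),
    = kg⁻¹·m⁻²·s⁴·A².
Combining: V·F = (kg·m²·s⁻³·A⁻¹) · (kg⁻¹·m⁻²·s⁴·A²) = s·A.
s·A is the base-SI form of the coulomb.

C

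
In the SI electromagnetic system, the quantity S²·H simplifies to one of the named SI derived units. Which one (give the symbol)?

S = kg⁻¹·m⁻²·s³·A².
So S² = kg⁻²·m⁻⁴·s⁶·A⁴.
H = kg·m²·s⁻²·A⁻².
Combining: S²·H = (kg⁻²·m⁻⁴·s⁶·A⁴) · (kg·m²·s⁻²·A⁻²) = kg⁻¹·m⁻²·s⁴·A².
kg⁻¹·m⁻²·s⁴·A² is the base-SI form of the farad.

F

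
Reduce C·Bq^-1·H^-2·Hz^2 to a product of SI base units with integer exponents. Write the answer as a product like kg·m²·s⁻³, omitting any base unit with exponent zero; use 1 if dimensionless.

C = A·s = s·A (charge = current × time).
Bq = 1/s = s⁻¹ (activity is decays per second).
So Bq⁻¹ = s.
H = Wb/A (inductance = flux per current),
    = kg·m²·s⁻²·A⁻².
So H⁻² = kg⁻²·m⁻⁴·s⁴·A⁴.
Hz = 1/s = s⁻¹ (frequency is cycles per second).
So Hz² = s⁻².
Combining: C·Bq⁻¹·H⁻²·Hz² = (s·A) · s · (kg⁻²·m⁻⁴·s⁴·A⁴) · s⁻² = kg⁻²·m⁻⁴·s⁴·A⁵.

kg⁻²·m⁻⁴·s⁴·A⁵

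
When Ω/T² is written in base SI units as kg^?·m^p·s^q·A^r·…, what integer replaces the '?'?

-1

Ω = kg·m²·s⁻³·A⁻².
T = kg·s⁻²·A⁻¹.
So T⁻² = kg⁻²·s⁴·A².
Combining: Ω·T⁻² = (kg·m²·s⁻³·A⁻²) · (kg⁻²·s⁴·A²) = kg⁻¹·m²·s.
The exponent of kg is -1.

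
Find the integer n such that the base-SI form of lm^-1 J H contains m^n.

4

lm = cd·sr = cd (luminous flux; sr is dimensionless).
So lm⁻¹ = cd⁻¹.
J = N·m (work = force × distance),
    = kg·m²·s⁻².
H = Wb/A (inductance = flux per current),
    = kg·m²·s⁻²·A⁻².
Combining: lm⁻¹·J·H = cd⁻¹ · (kg·m²·s⁻²) · (kg·m²·s⁻²·A⁻²) = kg²·m⁴·s⁻⁴·A⁻²·cd⁻¹.
The exponent of m is 4.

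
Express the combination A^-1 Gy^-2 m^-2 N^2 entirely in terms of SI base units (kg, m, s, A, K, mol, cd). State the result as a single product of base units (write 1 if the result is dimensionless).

Gy = m²·s⁻².
So Gy⁻² = m⁻⁴·s⁴.
N = kg·m·s⁻².
So N² = kg²·m²·s⁻⁴.
Combining: A⁻¹·Gy⁻²·m⁻²·N² = A⁻¹ · (m⁻⁴·s⁴) · m⁻² · (kg²·m²·s⁻⁴) = kg²·m⁻⁴·A⁻¹.

kg²·m⁻⁴·A⁻¹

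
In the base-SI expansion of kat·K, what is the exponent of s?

kat = s⁻¹·mol.
Combining: kat·K = (s⁻¹·mol) · K = s⁻¹·K·mol.
The exponent of s is -1.

-1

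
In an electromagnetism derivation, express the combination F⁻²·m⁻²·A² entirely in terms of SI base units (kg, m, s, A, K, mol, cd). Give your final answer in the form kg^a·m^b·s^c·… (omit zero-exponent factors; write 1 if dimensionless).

F = kg⁻¹·m⁻²·s⁴·A².
So F⁻² = kg²·m⁴·s⁻⁸·A⁻⁴.
Combining: F⁻²·m⁻²·A² = (kg²·m⁴·s⁻⁸·A⁻⁴) · m⁻² · A² = kg²·m²·s⁻⁸·A⁻².

kg²·m²·s⁻⁸·A⁻²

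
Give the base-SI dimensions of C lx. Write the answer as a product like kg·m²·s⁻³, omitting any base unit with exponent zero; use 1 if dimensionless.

m⁻²·s·A·cd

C = s·A.
lx = m⁻²·cd.
Combining: C·lx = (s·A) · (m⁻²·cd) = m⁻²·s·A·cd.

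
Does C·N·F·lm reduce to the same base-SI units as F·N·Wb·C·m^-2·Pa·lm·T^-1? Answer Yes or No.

No

Left side:
  C = A·s = s·A (charge = current × time).
  N = kg·m/s² = kg·m·s⁻² (force = mass × acceleration).
  F = C/V (capacitance = charge per voltage),
      = A·s/(kg·m²·s⁻³·A⁻¹) (substituting C and V),
      = kg⁻¹·m⁻²·s⁴·A².
  lm = cd·sr = cd (luminous flux; sr is dimensionless).
  Combining: C·N·F·lm = (s·A) · (kg·m·s⁻²) · (kg⁻¹·m⁻²·s⁴·A²) · cd = m⁻¹·s³·A³·cd.
Right side:
  F = kg⁻¹·m⁻²·s⁴·A².
  N = kg·m·s⁻².
  Wb = kg·m²·s⁻²·A⁻¹.
  C = s·A.
  Pa = kg·m⁻¹·s⁻².
  lm = cd.
  T = kg·s⁻²·A⁻¹.
  So T⁻¹ = kg⁻¹·s²·A.
  Combining: F·N·Wb·C·m⁻²·Pa·lm·T⁻¹ = (kg⁻¹·m⁻²·s⁴·A²) · (kg·m·s⁻²) · (kg·m²·s⁻²·A⁻¹) · (s·A) · m⁻² · (kg·m⁻¹·s⁻²) · cd · (kg⁻¹·s²·A) = kg·m⁻²·s·A³·cd.
Left is m⁻¹·s³·A³·cd; right is kg·m⁻²·s·A³·cd — different.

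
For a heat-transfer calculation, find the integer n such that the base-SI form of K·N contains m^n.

N = kg·m/s² = kg·m·s⁻² (force = mass × acceleration).
Combining: K·N = K · (kg·m·s⁻²) = kg·m·s⁻²·K.
The exponent of m is 1.

1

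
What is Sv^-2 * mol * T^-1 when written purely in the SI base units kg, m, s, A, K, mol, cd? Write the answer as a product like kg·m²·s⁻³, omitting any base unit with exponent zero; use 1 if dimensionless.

kg⁻¹·m⁻⁴·s⁶·A·mol

Sv = m²·s⁻².
So Sv⁻² = m⁻⁴·s⁴.
T = kg·s⁻²·A⁻¹.
So T⁻¹ = kg⁻¹·s²·A.
Combining: Sv⁻²·mol·T⁻¹ = (m⁻⁴·s⁴) · mol · (kg⁻¹·s²·A) = kg⁻¹·m⁻⁴·s⁶·A·mol.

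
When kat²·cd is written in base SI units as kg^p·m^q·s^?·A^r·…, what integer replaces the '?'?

kat = s⁻¹·mol.
So kat² = s⁻²·mol².
Combining: kat²·cd = (s⁻²·mol²) · cd = s⁻²·mol²·cd.
The exponent of s is -2.

-2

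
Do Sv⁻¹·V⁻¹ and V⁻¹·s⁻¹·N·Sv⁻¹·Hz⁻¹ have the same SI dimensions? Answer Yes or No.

No

Left side:
  Sv = J/kg (equivalent dose = energy per mass),
      = m²·s⁻².
  So Sv⁻¹ = m⁻²·s².
  V = W/A (potential = power per current),
      = kg·m²·s⁻³·A⁻¹.
  So V⁻¹ = kg⁻¹·m⁻²·s³·A.
  Combining: Sv⁻¹·V⁻¹ = (m⁻²·s²) · (kg⁻¹·m⁻²·s³·A) = kg⁻¹·m⁻⁴·s⁵·A.
Right side:
  V = W/A (potential = power per current),
      = kg·m²·s⁻³·A⁻¹.
  So V⁻¹ = kg⁻¹·m⁻²·s³·A.
  N = kg·m/s² = kg·m·s⁻² (force = mass × acceleration).
  Sv = J/kg (equivalent dose = energy per mass),
      = m²·s⁻².
  So Sv⁻¹ = m⁻²·s².
  Hz = 1/s = s⁻¹ (frequency is cycles per second).
  So Hz⁻¹ = s.
  Combining: V⁻¹·s⁻¹·N·Sv⁻¹·Hz⁻¹ = (kg⁻¹·m⁻²·s³·A) · s⁻¹ · (kg·m·s⁻²) · (m⁻²·s²) · s = m⁻³·s³·A.
Left is kg⁻¹·m⁻⁴·s⁵·A; right is m⁻³·s³·A — different.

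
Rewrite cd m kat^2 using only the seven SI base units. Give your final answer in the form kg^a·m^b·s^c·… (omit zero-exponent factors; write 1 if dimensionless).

kat = mol/s = s⁻¹·mol (catalytic activity).
So kat² = s⁻²·mol².
Combining: cd·m·kat² = cd · m · (s⁻²·mol²) = m·s⁻²·mol²·cd.

m·s⁻²·mol²·cd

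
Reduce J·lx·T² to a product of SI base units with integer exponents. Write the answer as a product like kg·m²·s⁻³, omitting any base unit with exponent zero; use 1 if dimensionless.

kg³·s⁻⁶·A⁻²·cd

J = N·m (work = force × distance),
    = kg·m²·s⁻².
lx = lm/m² (illuminance = luminous flux per area),
    = m⁻²·cd.
T = Wb/m² (flux density = flux per area),
    = kg·s⁻²·A⁻¹.
So T² = kg²·s⁻⁴·A⁻².
Combining: J·lx·T² = (kg·m²·s⁻²) · (m⁻²·cd) · (kg²·s⁻⁴·A⁻²) = kg³·s⁻⁶·A⁻²·cd.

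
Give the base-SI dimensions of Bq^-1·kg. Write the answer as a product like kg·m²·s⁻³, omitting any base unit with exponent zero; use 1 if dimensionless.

kg·s

Bq = 1/s = s⁻¹ (activity is decays per second).
So Bq⁻¹ = s.
Combining: Bq⁻¹·kg = s · kg = kg·s.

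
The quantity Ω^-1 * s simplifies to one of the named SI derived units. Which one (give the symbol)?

Ω = V/A (resistance = voltage per current),
    = kg·m²·s⁻³·A⁻².
So Ω⁻¹ = kg⁻¹·m⁻²·s³·A².
Combining: Ω⁻¹·s = (kg⁻¹·m⁻²·s³·A²) · s = kg⁻¹·m⁻²·s⁴·A².
kg⁻¹·m⁻²·s⁴·A² is the base-SI form of the farad.

F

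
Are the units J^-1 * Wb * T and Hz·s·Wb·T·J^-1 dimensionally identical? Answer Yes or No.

Yes

Left side:
  J = kg·m²·s⁻².
  So J⁻¹ = kg⁻¹·m⁻²·s².
  Wb = kg·m²·s⁻²·A⁻¹.
  T = kg·s⁻²·A⁻¹.
  Combining: J⁻¹·Wb·T = (kg⁻¹·m⁻²·s²) · (kg·m²·s⁻²·A⁻¹) · (kg·s⁻²·A⁻¹) = kg·s⁻²·A⁻².
Right side:
  Hz = 1/s = s⁻¹ (frequency is cycles per second).
  Wb = V·s (flux: a volt is a weber per second),
      = kg·m²·s⁻²·A⁻¹.
  T = Wb/m² (flux density = flux per area),
      = kg·s⁻²·A⁻¹.
  J = N·m (work = force × distance),
      = kg·m²·s⁻².
  So J⁻¹ = kg⁻¹·m⁻²·s².
  Combining: Hz·s·Wb·T·J⁻¹ = s⁻¹ · s · (kg·m²·s⁻²·A⁻¹) · (kg·s⁻²·A⁻¹) · (kg⁻¹·m⁻²·s²) = kg·s⁻²·A⁻².
Both reduce to kg·s⁻²·A⁻².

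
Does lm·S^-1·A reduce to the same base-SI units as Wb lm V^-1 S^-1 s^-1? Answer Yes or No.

No

Left side:
  lm = cd·sr = cd (luminous flux; sr is dimensionless).
  S = 1/Ω (conductance is reciprocal resistance),
      = kg⁻¹·m⁻²·s³·A².
  So S⁻¹ = kg·m²·s⁻³·A⁻².
  Combining: lm·S⁻¹·A = cd · (kg·m²·s⁻³·A⁻²) · A = kg·m²·s⁻³·A⁻¹·cd.
Right side:
  Wb = V·s (flux: a volt is a weber per second),
      = kg·m²·s⁻²·A⁻¹.
  lm = cd·sr = cd (luminous flux; sr is dimensionless).
  V = W/A (potential = power per current),
      = kg·m²·s⁻³·A⁻¹.
  So V⁻¹ = kg⁻¹·m⁻²·s³·A.
  S = 1/Ω (conductance is reciprocal resistance),
      = kg⁻¹·m⁻²·s³·A².
  So S⁻¹ = kg·m²·s⁻³·A⁻².
  Combining: Wb·lm·V⁻¹·S⁻¹·s⁻¹ = (kg·m²·s⁻²·A⁻¹) · cd · (kg⁻¹·m⁻²·s³·A) · (kg·m²·s⁻³·A⁻²) · s⁻¹ = kg·m²·s⁻³·A⁻²·cd.
Left is kg·m²·s⁻³·A⁻¹·cd; right is kg·m²·s⁻³·A⁻²·cd — different.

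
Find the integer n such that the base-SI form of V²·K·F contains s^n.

V = W/A (potential = power per current),
    = kg·m²·s⁻³·A⁻¹.
So V² = kg²·m⁴·s⁻⁶·A⁻².
F = C/V (capacitance = charge per voltage),
    = A·s/(kg·m²·s⁻³·A⁻¹) (substituting C and V),
    = kg⁻¹·m⁻²·s⁴·A².
Combining: V²·K·F = (kg²·m⁴·s⁻⁶·A⁻²) · K · (kg⁻¹·m⁻²·s⁴·A²) = kg·m²·s⁻²·K.
The exponent of s is -2.

-2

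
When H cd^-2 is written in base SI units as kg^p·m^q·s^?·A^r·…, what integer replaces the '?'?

H = kg·m²·s⁻²·A⁻².
Combining: H·cd⁻² = (kg·m²·s⁻²·A⁻²) · cd⁻² = kg·m²·s⁻²·A⁻²·cd⁻².
The exponent of s is -2.

-2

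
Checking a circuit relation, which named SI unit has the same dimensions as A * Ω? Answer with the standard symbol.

Ω = kg·m²·s⁻³·A⁻².
Combining: A·Ω = A · (kg·m²·s⁻³·A⁻²) = kg·m²·s⁻³·A⁻¹.
kg·m²·s⁻³·A⁻¹ is the base-SI form of the volt.

V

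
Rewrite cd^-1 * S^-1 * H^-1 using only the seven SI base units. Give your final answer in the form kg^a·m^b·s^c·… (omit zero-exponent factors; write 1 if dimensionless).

S = 1/Ω (conductance is reciprocal resistance),
    = kg⁻¹·m⁻²·s³·A².
So S⁻¹ = kg·m²·s⁻³·A⁻².
H = Wb/A (inductance = flux per current),
    = kg·m²·s⁻²·A⁻².
So H⁻¹ = kg⁻¹·m⁻²·s²·A².
Combining: cd⁻¹·S⁻¹·H⁻¹ = cd⁻¹ · (kg·m²·s⁻³·A⁻²) · (kg⁻¹·m⁻²·s²·A²) = s⁻¹·cd⁻¹.

s⁻¹·cd⁻¹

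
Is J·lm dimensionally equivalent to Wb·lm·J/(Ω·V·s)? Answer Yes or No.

No

Left side:
  J = N·m (work = force × distance),
      = kg·m²·s⁻².
  lm = cd·sr = cd (luminous flux; sr is dimensionless).
  Combining: J·lm = (kg·m²·s⁻²) · cd = kg·m²·s⁻²·cd.
Right side:
  Ω = V/A (resistance = voltage per current),
      = kg·m²·s⁻³·A⁻².
  So Ω⁻¹ = kg⁻¹·m⁻²·s³·A².
  V = W/A (potential = power per current),
      = kg·m²·s⁻³·A⁻¹.
  So V⁻¹ = kg⁻¹·m⁻²·s³·A.
  Wb = V·s (flux: a volt is a weber per second),
      = kg·m²·s⁻²·A⁻¹.
  lm = cd·sr = cd (luminous flux; sr is dimensionless).
  J = N·m (work = force × distance),
      = kg·m²·s⁻².
  Combining: Ω⁻¹·V⁻¹·Wb·lm·s⁻¹·J = (kg⁻¹·m⁻²·s³·A²) · (kg⁻¹·m⁻²·s³·A) · (kg·m²·s⁻²·A⁻¹) · cd · s⁻¹ · (kg·m²·s⁻²) = s·A²·cd.
Left is kg·m²·s⁻²·cd; right is s·A²·cd — different.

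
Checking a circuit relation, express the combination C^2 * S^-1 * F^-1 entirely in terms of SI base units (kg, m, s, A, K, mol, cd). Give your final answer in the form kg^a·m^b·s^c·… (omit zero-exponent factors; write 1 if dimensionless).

C = A·s = s·A (charge = current × time).
So C² = s²·A².
S = 1/Ω (conductance is reciprocal resistance),
    = kg⁻¹·m⁻²·s³·A².
So S⁻¹ = kg·m²·s⁻³·A⁻².
F = C/V (capacitance = charge per voltage),
    = A·s/(kg·m²·s⁻³·A⁻¹) (substituting C and V),
    = kg⁻¹·m⁻²·s⁴·A².
So F⁻¹ = kg·m²·s⁻⁴·A⁻².
Combining: C²·S⁻¹·F⁻¹ = (s²·A²) · (kg·m²·s⁻³·A⁻²) · (kg·m²·s⁻⁴·A⁻²) = kg²·m⁴·s⁻⁵·A⁻².

kg²·m⁴·s⁻⁵·A⁻²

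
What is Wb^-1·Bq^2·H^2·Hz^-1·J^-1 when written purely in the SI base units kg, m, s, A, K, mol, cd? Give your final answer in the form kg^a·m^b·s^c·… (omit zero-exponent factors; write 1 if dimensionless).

Wb = kg·m²·s⁻²·A⁻¹.
So Wb⁻¹ = kg⁻¹·m⁻²·s²·A.
Bq = s⁻¹.
So Bq² = s⁻².
H = kg·m²·s⁻²·A⁻².
So H² = kg²·m⁴·s⁻⁴·A⁻⁴.
Hz = s⁻¹.
So Hz⁻¹ = s.
J = kg·m²·s⁻².
So J⁻¹ = kg⁻¹·m⁻²·s².
Combining: Wb⁻¹·Bq²·H²·Hz⁻¹·J⁻¹ = (kg⁻¹·m⁻²·s²·A) · s⁻² · (kg²·m⁴·s⁻⁴·A⁻⁴) · s · (kg⁻¹·m⁻²·s²) = s⁻¹·A⁻³.

s⁻¹·A⁻³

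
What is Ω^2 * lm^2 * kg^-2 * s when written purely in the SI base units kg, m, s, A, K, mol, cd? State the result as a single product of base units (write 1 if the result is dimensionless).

Ω = V/A (resistance = voltage per current),
    = kg·m²·s⁻³·A⁻².
So Ω² = kg²·m⁴·s⁻⁶·A⁻⁴.
lm = cd·sr = cd (luminous flux; sr is dimensionless).
So lm² = cd².
Combining: Ω²·lm²·kg⁻²·s = (kg²·m⁴·s⁻⁶·A⁻⁴) · cd² · kg⁻² · s = m⁴·s⁻⁵·A⁻⁴·cd².

m⁴·s⁻⁵·A⁻⁴·cd²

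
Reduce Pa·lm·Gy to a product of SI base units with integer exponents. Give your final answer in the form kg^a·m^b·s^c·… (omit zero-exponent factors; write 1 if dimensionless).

Pa = N/m² (pressure = force per area),
    = kg·m⁻¹·s⁻².
lm = cd·sr = cd (luminous flux; sr is dimensionless).
Gy = J/kg (absorbed dose = energy per mass),
    = m²·s⁻².
Combining: Pa·lm·Gy = (kg·m⁻¹·s⁻²) · cd · (m²·s⁻²) = kg·m·s⁻⁴·cd.

kg·m·s⁻⁴·cd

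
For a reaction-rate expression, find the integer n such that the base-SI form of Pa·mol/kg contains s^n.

Pa = N/m² (pressure = force per area),
    = kg·m⁻¹·s⁻².
Combining: Pa·kg⁻¹·mol = (kg·m⁻¹·s⁻²) · kg⁻¹ · mol = m⁻¹·s⁻²·mol.
The exponent of s is -2.

-2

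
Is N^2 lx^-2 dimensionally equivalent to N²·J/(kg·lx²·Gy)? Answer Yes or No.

Left side:
  N = kg·m/s² = kg·m·s⁻² (force = mass × acceleration).
  So N² = kg²·m²·s⁻⁴.
  lx = lm/m² (illuminance = luminous flux per area),
      = m⁻²·cd.
  So lx⁻² = m⁴·cd⁻².
  Combining: N²·lx⁻² = (kg²·m²·s⁻⁴) · (m⁴·cd⁻²) = kg²·m⁶·s⁻⁴·cd⁻².
Right side:
  lx = lm/m² (illuminance = luminous flux per area),
      = m⁻²·cd.
  So lx⁻² = m⁴·cd⁻².
  Gy = J/kg (absorbed dose = energy per mass),
      = m²·s⁻².
  So Gy⁻¹ = m⁻²·s².
  N = kg·m/s² = kg·m·s⁻² (force = mass × acceleration).
  So N² = kg²·m²·s⁻⁴.
  J = N·m (work = force × distance),
      = kg·m²·s⁻².
  Combining: kg⁻¹·lx⁻²·Gy⁻¹·N²·J = kg⁻¹ · (m⁴·cd⁻²) · (m⁻²·s²) · (kg²·m²·s⁻⁴) · (kg·m²·s⁻²) = kg²·m⁶·s⁻⁴·cd⁻².
Both reduce to kg²·m⁶·s⁻⁴·cd⁻².

Yes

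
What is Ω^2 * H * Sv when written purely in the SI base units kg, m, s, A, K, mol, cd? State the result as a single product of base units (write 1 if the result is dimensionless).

kg³·m⁸·s⁻¹⁰·A⁻⁶

Ω = V/A (resistance = voltage per current),
    = kg·m²·s⁻³·A⁻².
So Ω² = kg²·m⁴·s⁻⁶·A⁻⁴.
H = Wb/A (inductance = flux per current),
    = kg·m²·s⁻²·A⁻².
Sv = J/kg (equivalent dose = energy per mass),
    = m²·s⁻².
Combining: Ω²·H·Sv = (kg²·m⁴·s⁻⁶·A⁻⁴) · (kg·m²·s⁻²·A⁻²) · (m²·s⁻²) = kg³·m⁸·s⁻¹⁰·A⁻⁶.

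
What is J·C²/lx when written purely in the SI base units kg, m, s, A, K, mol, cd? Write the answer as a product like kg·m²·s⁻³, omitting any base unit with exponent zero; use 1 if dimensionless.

kg·m⁴·A²·cd⁻¹

lx = lm/m² (illuminance = luminous flux per area),
    = m⁻²·cd.
So lx⁻¹ = m²·cd⁻¹.
J = N·m (work = force × distance),
    = kg·m²·s⁻².
C = A·s = s·A (charge = current × time).
So C² = s²·A².
Combining: lx⁻¹·J·C² = (m²·cd⁻¹) · (kg·m²·s⁻²) · (s²·A²) = kg·m⁴·A²·cd⁻¹.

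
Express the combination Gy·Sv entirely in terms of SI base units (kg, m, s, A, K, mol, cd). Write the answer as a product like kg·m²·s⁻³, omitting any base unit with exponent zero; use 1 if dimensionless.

m⁴·s⁻⁴

Gy = J/kg (absorbed dose = energy per mass),
    = m²·s⁻².
Sv = J/kg (equivalent dose = energy per mass),
    = m²·s⁻².
Combining: Gy·Sv = (m²·s⁻²) · (m²·s⁻²) = m⁴·s⁻⁴.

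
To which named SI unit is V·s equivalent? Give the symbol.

V = W/A (potential = power per current),
    = kg·m²·s⁻³·A⁻¹.
Combining: V·s = (kg·m²·s⁻³·A⁻¹) · s = kg·m²·s⁻²·A⁻¹.
kg·m²·s⁻²·A⁻¹ is the base-SI form of the weber.

Wb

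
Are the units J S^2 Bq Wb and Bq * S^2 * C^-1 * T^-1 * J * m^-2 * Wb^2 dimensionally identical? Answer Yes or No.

Left side:
  J = kg·m²·s⁻².
  S = kg⁻¹·m⁻²·s³·A².
  So S² = kg⁻²·m⁻⁴·s⁶·A⁴.
  Bq = s⁻¹.
  Wb = kg·m²·s⁻²·A⁻¹.
  Combining: J·S²·Bq·Wb = (kg·m²·s⁻²) · (kg⁻²·m⁻⁴·s⁶·A⁴) · s⁻¹ · (kg·m²·s⁻²·A⁻¹) = s·A³.
Right side:
  Bq = s⁻¹.
  S = kg⁻¹·m⁻²·s³·A².
  So S² = kg⁻²·m⁻⁴·s⁶·A⁴.
  C = s·A.
  So C⁻¹ = s⁻¹·A⁻¹.
  T = kg·s⁻²·A⁻¹.
  So T⁻¹ = kg⁻¹·s²·A.
  J = kg·m²·s⁻².
  Wb = kg·m²·s⁻²·A⁻¹.
  So Wb² = kg²·m⁴·s⁻⁴·A⁻².
  Combining: Bq·S²·C⁻¹·T⁻¹·J·m⁻²·Wb² = s⁻¹ · (kg⁻²·m⁻⁴·s⁶·A⁴) · (s⁻¹·A⁻¹) · (kg⁻¹·s²·A) · (kg·m²·s⁻²) · m⁻² · (kg²·m⁴·s⁻⁴·A⁻²) = A².
Left is s·A³; right is A² — different.

No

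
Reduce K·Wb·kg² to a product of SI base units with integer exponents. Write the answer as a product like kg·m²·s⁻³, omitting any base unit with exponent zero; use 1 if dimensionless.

Wb = kg·m²·s⁻²·A⁻¹.
Combining: K·Wb·kg² = K · (kg·m²·s⁻²·A⁻¹) · kg² = kg³·m²·s⁻²·A⁻¹·K.

kg³·m²·s⁻²·A⁻¹·K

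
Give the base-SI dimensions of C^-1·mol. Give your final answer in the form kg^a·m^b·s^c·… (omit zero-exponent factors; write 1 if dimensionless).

s⁻¹·A⁻¹·mol

C = A·s = s·A (charge = current × time).
So C⁻¹ = s⁻¹·A⁻¹.
Combining: C⁻¹·mol = (s⁻¹·A⁻¹) · mol = s⁻¹·A⁻¹·mol.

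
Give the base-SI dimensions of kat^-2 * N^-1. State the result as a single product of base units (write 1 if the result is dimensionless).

kg⁻¹·m⁻¹·s⁴·mol⁻²

kat = mol/s = s⁻¹·mol (catalytic activity).
So kat⁻² = s²·mol⁻².
N = kg·m/s² = kg·m·s⁻² (force = mass × acceleration).
So N⁻¹ = kg⁻¹·m⁻¹·s².
Combining: kat⁻²·N⁻¹ = (s²·mol⁻²) · (kg⁻¹·m⁻¹·s²) = kg⁻¹·m⁻¹·s⁴·mol⁻².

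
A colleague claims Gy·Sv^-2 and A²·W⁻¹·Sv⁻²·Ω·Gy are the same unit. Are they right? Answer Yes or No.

Yes

Left side:
  Gy = J/kg (absorbed dose = energy per mass),
      = m²·s⁻².
  Sv = J/kg (equivalent dose = energy per mass),
      = m²·s⁻².
  So Sv⁻² = m⁻⁴·s⁴.
  Combining: Gy·Sv⁻² = (m²·s⁻²) · (m⁻⁴·s⁴) = m⁻²·s².
Right side:
  W = J/s (power = energy per time),
      = kg·m²·s⁻³.
  So W⁻¹ = kg⁻¹·m⁻²·s³.
  Sv = J/kg (equivalent dose = energy per mass),
      = m²·s⁻².
  So Sv⁻² = m⁻⁴·s⁴.
  Ω = V/A (resistance = voltage per current),
      = kg·m²·s⁻³·A⁻².
  Gy = J/kg (absorbed dose = energy per mass),
      = m²·s⁻².
  Combining: A²·W⁻¹·Sv⁻²·Ω·Gy = A² · (kg⁻¹·m⁻²·s³) · (m⁻⁴·s⁴) · (kg·m²·s⁻³·A⁻²) · (m²·s⁻²) = m⁻²·s².
Both reduce to m⁻²·s².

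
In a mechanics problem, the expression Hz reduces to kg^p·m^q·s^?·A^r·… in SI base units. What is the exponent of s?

Hz = s⁻¹.
The exponent of s is -1.

-1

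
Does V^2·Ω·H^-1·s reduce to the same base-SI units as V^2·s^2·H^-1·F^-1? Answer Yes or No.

Yes

Left side:
  V = kg·m²·s⁻³·A⁻¹.
  So V² = kg²·m⁴·s⁻⁶·A⁻².
  Ω = kg·m²·s⁻³·A⁻².
  H = kg·m²·s⁻²·A⁻².
  So H⁻¹ = kg⁻¹·m⁻²·s²·A².
  Combining: V²·Ω·H⁻¹·s = (kg²·m⁴·s⁻⁶·A⁻²) · (kg·m²·s⁻³·A⁻²) · (kg⁻¹·m⁻²·s²·A²) · s = kg²·m⁴·s⁻⁶·A⁻².
Right side:
  V = W/A (potential = power per current),
      = kg·m²·s⁻³·A⁻¹.
  So V² = kg²·m⁴·s⁻⁶·A⁻².
  H = Wb/A (inductance = flux per current),
      = kg·m²·s⁻²·A⁻².
  So H⁻¹ = kg⁻¹·m⁻²·s²·A².
  F = C/V (capacitance = charge per voltage),
      = A·s/(kg·m²·s⁻³·A⁻¹) (substituting C and V),
      = kg⁻¹·m⁻²·s⁴·A².
  So F⁻¹ = kg·m²·s⁻⁴·A⁻².
  Combining: V²·s²·H⁻¹·F⁻¹ = (kg²·m⁴·s⁻⁶·A⁻²) · s² · (kg⁻¹·m⁻²·s²·A²) · (kg·m²·s⁻⁴·A⁻²) = kg²·m⁴·s⁻⁶·A⁻².
Both reduce to kg²·m⁴·s⁻⁶·A⁻².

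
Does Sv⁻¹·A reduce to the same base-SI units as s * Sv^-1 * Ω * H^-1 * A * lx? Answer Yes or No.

No

Left side:
  Sv = m²·s⁻².
  So Sv⁻¹ = m⁻²·s².
  Combining: Sv⁻¹·A = (m⁻²·s²) · A = m⁻²·s²·A.
Right side:
  Sv = m²·s⁻².
  So Sv⁻¹ = m⁻²·s².
  Ω = kg·m²·s⁻³·A⁻².
  H = kg·m²·s⁻²·A⁻².
  So H⁻¹ = kg⁻¹·m⁻²·s²·A².
  lx = m⁻²·cd.
  Combining: s·Sv⁻¹·Ω·H⁻¹·A·lx = s · (m⁻²·s²) · (kg·m²·s⁻³·A⁻²) · (kg⁻¹·m⁻²·s²·A²) · A · (m⁻²·cd) = m⁻⁴·s²·A·cd.
Left is m⁻²·s²·A; right is m⁻⁴·s²·A·cd — different.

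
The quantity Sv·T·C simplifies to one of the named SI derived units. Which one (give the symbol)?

W

Sv = J/kg (equivalent dose = energy per mass),
    = m²·s⁻².
T = Wb/m² (flux density = flux per area),
    = kg·s⁻²·A⁻¹.
C = A·s = s·A (charge = current × time).
Combining: Sv·T·C = (m²·s⁻²) · (kg·s⁻²·A⁻¹) · (s·A) = kg·m²·s⁻³.
kg·m²·s⁻³ is the base-SI form of the watt.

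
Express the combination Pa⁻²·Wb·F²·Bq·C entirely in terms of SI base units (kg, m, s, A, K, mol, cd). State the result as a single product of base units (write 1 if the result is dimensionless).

Pa = kg·m⁻¹·s⁻².
So Pa⁻² = kg⁻²·m²·s⁴.
Wb = kg·m²·s⁻²·A⁻¹.
F = kg⁻¹·m⁻²·s⁴·A².
So F² = kg⁻²·m⁻⁴·s⁸·A⁴.
Bq = s⁻¹.
C = s·A.
Combining: Pa⁻²·Wb·F²·Bq·C = (kg⁻²·m²·s⁴) · (kg·m²·s⁻²·A⁻¹) · (kg⁻²·m⁻⁴·s⁸·A⁴) · s⁻¹ · (s·A) = kg⁻³·s¹⁰·A⁴.

kg⁻³·s¹⁰·A⁴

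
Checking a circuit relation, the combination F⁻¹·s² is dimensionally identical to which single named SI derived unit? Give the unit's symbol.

H

F = C/V (capacitance = charge per voltage),
    = A·s/(kg·m²·s⁻³·A⁻¹) (substituting C and V),
    = kg⁻¹·m⁻²·s⁴·A².
So F⁻¹ = kg·m²·s⁻⁴·A⁻².
Combining: F⁻¹·s² = (kg·m²·s⁻⁴·A⁻²) · s² = kg·m²·s⁻²·A⁻².
kg·m²·s⁻²·A⁻² is the base-SI form of the henry.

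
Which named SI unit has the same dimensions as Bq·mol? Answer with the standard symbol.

Bq = 1/s = s⁻¹ (activity is decays per second).
Combining: Bq·mol = s⁻¹ · mol = s⁻¹·mol.
s⁻¹·mol is the base-SI form of the katal.

kat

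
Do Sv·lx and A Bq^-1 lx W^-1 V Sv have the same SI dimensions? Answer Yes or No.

No

Left side:
  Sv = J/kg (equivalent dose = energy per mass),
      = m²·s⁻².
  lx = lm/m² (illuminance = luminous flux per area),
      = m⁻²·cd.
  Combining: Sv·lx = (m²·s⁻²) · (m⁻²·cd) = s⁻²·cd.
Right side:
  Bq = 1/s = s⁻¹ (activity is decays per second).
  So Bq⁻¹ = s.
  lx = lm/m² (illuminance = luminous flux per area),
      = m⁻²·cd.
  W = J/s (power = energy per time),
      = kg·m²·s⁻³.
  So W⁻¹ = kg⁻¹·m⁻²·s³.
  V = W/A (potential = power per current),
      = kg·m²·s⁻³·A⁻¹.
  Sv = J/kg (equivalent dose = energy per mass),
      = m²·s⁻².
  Combining: A·Bq⁻¹·lx·W⁻¹·V·Sv = A · s · (m⁻²·cd) · (kg⁻¹·m⁻²·s³) · (kg·m²·s⁻³·A⁻¹) · (m²·s⁻²) = s⁻¹·cd.
Left is s⁻²·cd; right is s⁻¹·cd — different.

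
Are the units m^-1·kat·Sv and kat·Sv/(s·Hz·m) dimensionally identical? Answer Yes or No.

Yes

Left side:
  kat = mol/s = s⁻¹·mol (catalytic activity).
  Sv = J/kg (equivalent dose = energy per mass),
      = m²·s⁻².
  Combining: m⁻¹·kat·Sv = m⁻¹ · (s⁻¹·mol) · (m²·s⁻²) = m·s⁻³·mol.
Right side:
  kat = s⁻¹·mol.
  Sv = m²·s⁻².
  Hz = s⁻¹.
  So Hz⁻¹ = s.
  Combining: kat·s⁻¹·Sv·Hz⁻¹·m⁻¹ = (s⁻¹·mol) · s⁻¹ · (m²·s⁻²) · s · m⁻¹ = m·s⁻³·mol.
Both reduce to m·s⁻³·mol.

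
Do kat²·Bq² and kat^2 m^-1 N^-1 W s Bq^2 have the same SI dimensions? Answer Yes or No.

Yes

Left side:
  kat = mol/s = s⁻¹·mol (catalytic activity).
  So kat² = s⁻²·mol².
  Bq = 1/s = s⁻¹ (activity is decays per second).
  So Bq² = s⁻².
  Combining: kat²·Bq² = (s⁻²·mol²) · s⁻² = s⁻⁴·mol².
Right side:
  kat = mol/s = s⁻¹·mol (catalytic activity).
  So kat² = s⁻²·mol².
  N = kg·m/s² = kg·m·s⁻² (force = mass × acceleration).
  So N⁻¹ = kg⁻¹·m⁻¹·s².
  W = J/s (power = energy per time),
      = kg·m²·s⁻³.
  Bq = 1/s = s⁻¹ (activity is decays per second).
  So Bq² = s⁻².
  Combining: kat²·m⁻¹·N⁻¹·W·s·Bq² = (s⁻²·mol²) · m⁻¹ · (kg⁻¹·m⁻¹·s²) · (kg·m²·s⁻³) · s · s⁻² = s⁻⁴·mol².
Both reduce to s⁻⁴·mol².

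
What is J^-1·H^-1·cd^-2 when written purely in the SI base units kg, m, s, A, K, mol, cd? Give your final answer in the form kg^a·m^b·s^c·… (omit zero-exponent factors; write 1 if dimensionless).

kg⁻²·m⁻⁴·s⁴·A²·cd⁻²

J = N·m (work = force × distance),
    = kg·m²·s⁻².
So J⁻¹ = kg⁻¹·m⁻²·s².
H = Wb/A (inductance = flux per current),
    = kg·m²·s⁻²·A⁻².
So H⁻¹ = kg⁻¹·m⁻²·s²·A².
Combining: J⁻¹·H⁻¹·cd⁻² = (kg⁻¹·m⁻²·s²) · (kg⁻¹·m⁻²·s²·A²) · cd⁻² = kg⁻²·m⁻⁴·s⁴·A²·cd⁻².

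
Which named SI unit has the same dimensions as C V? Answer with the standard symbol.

C = s·A.
V = kg·m²·s⁻³·A⁻¹.
Combining: C·V = (s·A) · (kg·m²·s⁻³·A⁻¹) = kg·m²·s⁻².
kg·m²·s⁻² is the base-SI form of the joule.

J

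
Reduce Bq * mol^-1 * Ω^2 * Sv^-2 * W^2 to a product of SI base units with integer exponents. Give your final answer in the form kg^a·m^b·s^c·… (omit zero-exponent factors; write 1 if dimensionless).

Bq = 1/s = s⁻¹ (activity is decays per second).
Ω = V/A (resistance = voltage per current),
    = kg·m²·s⁻³·A⁻².
So Ω² = kg²·m⁴·s⁻⁶·A⁻⁴.
Sv = J/kg (equivalent dose = energy per mass),
    = m²·s⁻².
So Sv⁻² = m⁻⁴·s⁴.
W = J/s (power = energy per time),
    = kg·m²·s⁻³.
So W² = kg²·m⁴·s⁻⁶.
Combining: Bq·mol⁻¹·Ω²·Sv⁻²·W² = s⁻¹ · mol⁻¹ · (kg²·m⁴·s⁻⁶·A⁻⁴) · (m⁻⁴·s⁴) · (kg²·m⁴·s⁻⁶) = kg⁴·m⁴·s⁻⁹·A⁻⁴·mol⁻¹.

kg⁴·m⁴·s⁻⁹·A⁻⁴·mol⁻¹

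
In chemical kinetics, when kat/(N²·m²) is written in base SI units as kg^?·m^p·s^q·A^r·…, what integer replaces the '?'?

N = kg·m/s² = kg·m·s⁻² (force = mass × acceleration).
So N⁻² = kg⁻²·m⁻²·s⁴.
kat = mol/s = s⁻¹·mol (catalytic activity).
Combining: N⁻²·m⁻²·kat = (kg⁻²·m⁻²·s⁴) · m⁻² · (s⁻¹·mol) = kg⁻²·m⁻⁴·s³·mol.
The exponent of kg is -2.

-2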